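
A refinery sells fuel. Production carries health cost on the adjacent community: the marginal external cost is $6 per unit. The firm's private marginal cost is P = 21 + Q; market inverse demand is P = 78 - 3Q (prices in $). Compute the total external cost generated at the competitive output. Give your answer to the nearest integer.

Market equilibrium (private): 21 + Q = 78 - 3Q → Q_m = 14.2500.
Total external cost = MEC × Q_m = 6 × 14.2500 = 85.5000.

$86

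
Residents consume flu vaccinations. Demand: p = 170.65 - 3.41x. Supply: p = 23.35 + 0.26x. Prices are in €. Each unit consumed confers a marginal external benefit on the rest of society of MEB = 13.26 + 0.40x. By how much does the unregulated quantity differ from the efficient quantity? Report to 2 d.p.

8.96 units

Market equilibrium (private): 23.35 + 0.26x = 170.65 - 3.41x → x_m = 40.1362.
Social marginal benefit = demand + MEB = 183.91 - 3.01x.
Set SMB = MC: 183.91 - 3.01x = 23.35 + 0.26x → x* = 49.1009.
Gap = |40.1362 − 49.1009| = 8.9647.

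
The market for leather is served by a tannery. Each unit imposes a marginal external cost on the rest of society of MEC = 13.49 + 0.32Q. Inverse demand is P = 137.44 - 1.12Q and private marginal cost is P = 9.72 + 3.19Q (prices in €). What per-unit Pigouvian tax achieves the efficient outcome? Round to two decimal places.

tax = €21.38 per unit

Social marginal cost = private MC + MEC = 23.21 + 3.51Q.
Set SMC = demand: 23.21 + 3.51Q = 137.44 - 1.12Q → Q* = 24.6717.
The Pigouvian tax equals MEC at Q*: 13.49 + 0.32×24.6717 = 21.3849.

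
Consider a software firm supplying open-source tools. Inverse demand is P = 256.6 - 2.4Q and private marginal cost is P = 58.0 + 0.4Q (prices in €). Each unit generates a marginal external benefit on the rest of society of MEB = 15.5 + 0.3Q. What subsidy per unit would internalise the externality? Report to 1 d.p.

Social marginal cost = private MC − MEB = 42.5 + 0.1Q.
Set SMC = demand: 42.5 + 0.1Q = 256.6 - 2.4Q → Q* = 85.6400.
The Pigouvian subsidy equals MEB at Q*: 15.5 + 0.3×85.6400 = 41.1920.

subsidy = €41.2 per unit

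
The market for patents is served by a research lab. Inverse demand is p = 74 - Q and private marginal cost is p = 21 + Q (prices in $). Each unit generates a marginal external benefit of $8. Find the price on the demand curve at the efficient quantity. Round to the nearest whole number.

Social marginal cost = private MC − MEB = 13 + Q.
Set SMC = demand: 13 + Q = 74 - Q → Q* = 30.5000.
Consumer price on the demand curve at Q*: 74 − 1×30.5000 = 43.5000.

P = $44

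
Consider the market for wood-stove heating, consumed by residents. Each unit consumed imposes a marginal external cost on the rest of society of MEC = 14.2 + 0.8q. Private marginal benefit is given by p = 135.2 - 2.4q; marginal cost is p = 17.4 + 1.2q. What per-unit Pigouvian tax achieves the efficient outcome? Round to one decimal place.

tax = 33.0 per unit

Social marginal benefit = demand − MEC = 121.0 - 3.2q.
Set SMB = MC: 121.0 - 3.2q = 17.4 + 1.2q → q* = 23.5455.
The Pigouvian tax equals MEC at q*: 14.2 + 0.8×23.5455 = 33.0364.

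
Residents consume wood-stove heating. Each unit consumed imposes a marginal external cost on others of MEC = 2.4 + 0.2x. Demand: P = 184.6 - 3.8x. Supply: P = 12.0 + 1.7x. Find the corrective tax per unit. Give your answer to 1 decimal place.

Social marginal benefit = demand − MEC = 182.2 - 4.0x.
Set SMB = MC: 182.2 - 4.0x = 12.0 + 1.7x → x* = 29.8596.
The Pigouvian tax equals MEC at x*: 2.4 + 0.2×29.8596 = 8.3719.

tax = 8.4 per unit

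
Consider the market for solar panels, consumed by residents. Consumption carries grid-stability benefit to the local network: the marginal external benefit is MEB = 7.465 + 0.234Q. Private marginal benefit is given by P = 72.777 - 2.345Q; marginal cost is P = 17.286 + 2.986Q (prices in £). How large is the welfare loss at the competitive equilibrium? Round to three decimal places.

DWL = £9.616

Market equilibrium (private): 17.286 + 2.986Q = 72.777 - 2.345Q → Q_m = 10.4091.
Social marginal benefit = demand + MEB = 80.242 - 2.111Q.
Set SMB = MC: 80.242 - 2.111Q = 17.286 + 2.986Q → Q* = 12.3516.
Height of the DWL triangle at Q_m is SMB(Q_m) − MC(Q_m) = MEB(Q_m) = 9.9007.
DWL = ½ × 1.9425 × 9.9007 = 9.6161.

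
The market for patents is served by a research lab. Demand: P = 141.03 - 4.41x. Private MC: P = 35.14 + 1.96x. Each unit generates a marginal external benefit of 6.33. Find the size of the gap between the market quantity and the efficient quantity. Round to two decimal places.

0.99 units

Market equilibrium (private): 35.14 + 1.96x = 141.03 - 4.41x → x_m = 16.6232.
Social marginal cost = private MC − MEB = 28.81 + 1.96x.
Set SMC = demand: 28.81 + 1.96x = 141.03 - 4.41x → x* = 17.6170.
Gap = |16.6232 − 17.6170| = 0.9938.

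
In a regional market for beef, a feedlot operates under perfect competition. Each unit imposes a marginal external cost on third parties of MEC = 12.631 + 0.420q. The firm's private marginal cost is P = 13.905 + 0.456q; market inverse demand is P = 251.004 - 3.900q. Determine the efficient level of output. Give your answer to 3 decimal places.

q* = 46.999

Social marginal cost = private MC + MEC = 26.536 + 0.876q.
Set SMC = demand: 26.536 + 0.876q = 251.004 - 3.900q → q* = 46.9992.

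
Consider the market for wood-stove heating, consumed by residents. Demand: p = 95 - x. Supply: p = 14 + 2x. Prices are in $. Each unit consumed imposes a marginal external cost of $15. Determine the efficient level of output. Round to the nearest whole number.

x* = 22

Social marginal benefit = demand − MEC = 80 - x.
Set SMB = MC: 80 - x = 14 + 2x → x* = 22.0000.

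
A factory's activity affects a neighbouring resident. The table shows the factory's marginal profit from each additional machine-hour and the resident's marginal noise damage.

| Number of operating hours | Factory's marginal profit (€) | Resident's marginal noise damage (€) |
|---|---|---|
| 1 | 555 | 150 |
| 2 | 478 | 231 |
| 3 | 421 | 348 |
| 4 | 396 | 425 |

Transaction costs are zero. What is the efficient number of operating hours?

3

Bargaining reaches the level where marginal profit last exceeds marginal noise damage.
That holds through level 3 (421 ≥ 348) but not at 4 (396 < 425).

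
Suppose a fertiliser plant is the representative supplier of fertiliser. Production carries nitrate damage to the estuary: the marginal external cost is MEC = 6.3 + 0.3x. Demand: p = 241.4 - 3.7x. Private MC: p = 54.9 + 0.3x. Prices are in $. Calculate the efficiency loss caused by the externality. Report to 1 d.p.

DWL = $47.9

Market equilibrium (private): 54.9 + 0.3x = 241.4 - 3.7x → x_m = 46.6250.
Social marginal cost = private MC + MEC = 61.2 + 0.6x.
Set SMC = demand: 61.2 + 0.6x = 241.4 - 3.7x → x* = 41.9070.
Height of the DWL triangle at x_m is SMC(x_m) − demand(x_m) = MEC(x_m) = 20.2875.
DWL = ½ × 4.7180 × 20.2875 = 47.8582.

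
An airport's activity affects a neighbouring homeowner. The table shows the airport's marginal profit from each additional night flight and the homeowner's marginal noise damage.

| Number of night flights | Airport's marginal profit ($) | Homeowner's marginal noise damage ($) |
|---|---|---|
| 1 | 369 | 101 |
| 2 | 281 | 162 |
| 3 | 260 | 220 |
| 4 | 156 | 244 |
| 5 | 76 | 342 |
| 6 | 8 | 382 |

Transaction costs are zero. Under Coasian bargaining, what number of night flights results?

3

Bargaining reaches the level where marginal profit last exceeds marginal noise damage.
That holds through level 3 (260 ≥ 220) but not at 4 (156 < 244).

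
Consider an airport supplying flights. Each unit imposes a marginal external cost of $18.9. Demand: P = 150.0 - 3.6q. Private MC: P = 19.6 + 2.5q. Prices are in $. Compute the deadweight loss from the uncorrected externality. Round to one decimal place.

Market equilibrium (private): 19.6 + 2.5q = 150.0 - 3.6q → q_m = 21.3770.
Social marginal cost = private MC + MEC = 38.5 + 2.5q.
Set SMC = demand: 38.5 + 2.5q = 150.0 - 3.6q → q* = 18.2787.
Between q* and q_m the wedge SMC − demand runs linearly from 0 to MEC(q_m), so the loss is a triangle.
DWL = ½ × 3.0983 × 18.9000 = 29.2789.

DWL = $29.3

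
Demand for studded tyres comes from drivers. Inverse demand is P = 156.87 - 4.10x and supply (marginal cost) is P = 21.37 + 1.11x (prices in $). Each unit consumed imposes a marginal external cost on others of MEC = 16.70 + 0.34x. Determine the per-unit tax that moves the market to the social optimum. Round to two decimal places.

tax = $23.98 per unit

Social marginal benefit = demand − MEC = 140.17 - 4.44x.
Set SMB = MC: 140.17 - 4.44x = 21.37 + 1.11x → x* = 21.4054.
The Pigouvian tax equals MEC at x*: 16.70 + 0.34×21.4054 = 23.9778.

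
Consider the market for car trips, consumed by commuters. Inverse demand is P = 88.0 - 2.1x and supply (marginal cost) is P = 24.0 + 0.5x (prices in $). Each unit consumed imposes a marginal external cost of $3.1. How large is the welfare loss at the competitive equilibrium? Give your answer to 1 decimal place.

Market equilibrium (private): 24.0 + 0.5x = 88.0 - 2.1x → x_m = 24.6154.
Social marginal benefit = demand − MEC = 84.9 - 2.1x.
Set SMB = MC: 84.9 - 2.1x = 24.0 + 0.5x → x* = 23.4231.
The loss is the area between SMB and MC from x* to x_m; with linear curves that's a triangle of height MEC(x_m).
DWL = ½ × 1.1923 × 3.1000 = 1.8481.

DWL = $1.8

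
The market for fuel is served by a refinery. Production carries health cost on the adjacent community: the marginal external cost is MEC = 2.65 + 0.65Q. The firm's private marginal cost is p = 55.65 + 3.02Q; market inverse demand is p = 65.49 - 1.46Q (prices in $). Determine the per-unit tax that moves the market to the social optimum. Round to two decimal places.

Social marginal cost = private MC + MEC = 58.30 + 3.67Q.
Set SMC = demand: 58.30 + 3.67Q = 65.49 - 1.46Q → Q* = 1.4016.
The Pigouvian tax equals MEC at Q*: 2.65 + 0.65×1.4016 = 3.5610.

tax = $3.56 per unit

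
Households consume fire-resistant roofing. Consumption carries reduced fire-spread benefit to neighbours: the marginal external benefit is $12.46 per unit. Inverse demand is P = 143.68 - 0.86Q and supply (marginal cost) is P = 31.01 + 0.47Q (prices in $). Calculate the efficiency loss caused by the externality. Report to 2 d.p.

DWL = $58.37

Market equilibrium (private): 31.01 + 0.47Q = 143.68 - 0.86Q → Q_m = 84.7143.
Social marginal benefit = demand + MEB = 156.14 - 0.86Q.
Set SMB = MC: 156.14 - 0.86Q = 31.01 + 0.47Q → Q* = 94.0827.
The loss is the area between SMB and MC from Q* to Q_m; with linear curves that's a triangle of height MEB(Q_m).
DWL = ½ × 9.3684 × 12.4600 = 58.3651.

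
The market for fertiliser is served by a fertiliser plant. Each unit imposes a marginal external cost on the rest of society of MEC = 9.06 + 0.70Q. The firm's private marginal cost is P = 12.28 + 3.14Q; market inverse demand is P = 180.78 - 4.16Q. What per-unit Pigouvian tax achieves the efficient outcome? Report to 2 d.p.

Social marginal cost = private MC + MEC = 21.34 + 3.84Q.
Set SMC = demand: 21.34 + 3.84Q = 180.78 - 4.16Q → Q* = 19.9300.
The Pigouvian tax equals MEC at Q*: 9.06 + 0.70×19.9300 = 23.0110.

tax = 23.01 per unit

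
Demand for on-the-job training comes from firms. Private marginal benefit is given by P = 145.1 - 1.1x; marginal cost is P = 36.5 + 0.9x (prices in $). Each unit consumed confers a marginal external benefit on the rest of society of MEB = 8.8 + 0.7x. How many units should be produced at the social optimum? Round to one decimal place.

x* = 90.3

Social marginal benefit = demand + MEB = 153.9 - 0.4x.
Set SMB = MC: 153.9 - 0.4x = 36.5 + 0.9x → x* = 90.3077.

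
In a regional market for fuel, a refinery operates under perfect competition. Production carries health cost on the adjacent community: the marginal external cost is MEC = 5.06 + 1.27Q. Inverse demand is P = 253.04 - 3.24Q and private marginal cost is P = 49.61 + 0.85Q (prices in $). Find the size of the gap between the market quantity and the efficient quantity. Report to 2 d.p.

12.73 units

Market equilibrium (private): 49.61 + 0.85Q = 253.04 - 3.24Q → Q_m = 49.7384.
Social marginal cost = private MC + MEC = 54.67 + 2.12Q.
Set SMC = demand: 54.67 + 2.12Q = 253.04 - 3.24Q → Q* = 37.0093.
Gap = |49.7384 − 37.0093| = 12.7291.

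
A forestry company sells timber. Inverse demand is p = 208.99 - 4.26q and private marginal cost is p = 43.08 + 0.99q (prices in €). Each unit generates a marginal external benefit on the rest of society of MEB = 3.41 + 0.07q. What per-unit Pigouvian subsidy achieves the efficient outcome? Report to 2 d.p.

Social marginal cost = private MC − MEB = 39.67 + 0.92q.
Set SMC = demand: 39.67 + 0.92q = 208.99 - 4.26q → q* = 32.6873.
The Pigouvian subsidy equals MEB at q*: 3.41 + 0.07×32.6873 = 5.6981.

subsidy = €5.70 per unit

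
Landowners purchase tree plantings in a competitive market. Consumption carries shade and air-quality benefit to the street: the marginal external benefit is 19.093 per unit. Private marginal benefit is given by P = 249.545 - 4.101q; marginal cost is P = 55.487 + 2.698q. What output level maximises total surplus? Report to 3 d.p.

Social marginal benefit = demand + MEB = 268.638 - 4.101q.
Set SMB = MC: 268.638 - 4.101q = 55.487 + 2.698q → q* = 31.3503.

q* = 31.350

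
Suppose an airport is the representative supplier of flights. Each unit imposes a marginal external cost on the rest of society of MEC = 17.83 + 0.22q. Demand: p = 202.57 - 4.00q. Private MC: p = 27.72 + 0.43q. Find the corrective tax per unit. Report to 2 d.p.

Social marginal cost = private MC + MEC = 45.55 + 0.65q.
Set SMC = demand: 45.55 + 0.65q = 202.57 - 4.00q → q* = 33.7677.
The Pigouvian tax equals MEC at q*: 17.83 + 0.22×33.7677 = 25.2589.

tax = 25.26 per unit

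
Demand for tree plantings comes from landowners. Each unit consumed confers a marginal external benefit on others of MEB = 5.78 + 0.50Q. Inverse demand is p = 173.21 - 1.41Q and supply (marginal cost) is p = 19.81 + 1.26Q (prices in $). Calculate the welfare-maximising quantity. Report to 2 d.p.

Social marginal benefit = demand + MEB = 178.99 - 0.91Q.
Set SMB = MC: 178.99 - 0.91Q = 19.81 + 1.26Q → Q* = 73.3548.

Q* = 73.35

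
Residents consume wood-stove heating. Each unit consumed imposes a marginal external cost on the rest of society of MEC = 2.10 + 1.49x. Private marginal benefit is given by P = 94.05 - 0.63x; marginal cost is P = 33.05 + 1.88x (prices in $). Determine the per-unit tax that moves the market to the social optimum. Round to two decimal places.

tax = $24.04 per unit

Social marginal benefit = demand − MEC = 91.95 - 2.12x.
Set SMB = MC: 91.95 - 2.12x = 33.05 + 1.88x → x* = 14.7250.
The Pigouvian tax equals MEC at x*: 2.10 + 1.49×14.7250 = 24.0403.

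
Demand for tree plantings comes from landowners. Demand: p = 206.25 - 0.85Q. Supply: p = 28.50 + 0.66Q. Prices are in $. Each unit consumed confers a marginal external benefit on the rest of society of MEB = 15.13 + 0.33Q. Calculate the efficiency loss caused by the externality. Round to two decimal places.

Market equilibrium (private): 28.50 + 0.66Q = 206.25 - 0.85Q → Q_m = 117.7152.
Social marginal benefit = demand + MEB = 221.38 - 0.52Q.
Set SMB = MC: 221.38 - 0.52Q = 28.50 + 0.66Q → Q* = 163.4576.
The welfare-loss triangle has base |Q_m − Q*| and height MEB(Q_m) (the vertical gap between SMB and MC is zero at Q* and MEB at Q_m).
DWL = ½ × 45.7424 × 53.9760 = 1234.4959.

DWL = $1234.50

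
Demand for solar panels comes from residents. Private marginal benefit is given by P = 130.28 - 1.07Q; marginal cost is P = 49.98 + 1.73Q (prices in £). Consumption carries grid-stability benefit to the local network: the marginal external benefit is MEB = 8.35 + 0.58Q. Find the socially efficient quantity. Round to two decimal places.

Social marginal benefit = demand + MEB = 138.63 - 0.49Q.
Set SMB = MC: 138.63 - 0.49Q = 49.98 + 1.73Q → Q* = 39.9324.

Q* = 39.93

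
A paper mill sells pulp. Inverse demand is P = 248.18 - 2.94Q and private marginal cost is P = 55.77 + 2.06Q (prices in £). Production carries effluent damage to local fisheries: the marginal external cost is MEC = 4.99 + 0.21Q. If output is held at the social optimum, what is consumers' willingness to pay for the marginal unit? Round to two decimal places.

Social marginal cost = private MC + MEC = 60.76 + 2.27Q.
Set SMC = demand: 60.76 + 2.27Q = 248.18 - 2.94Q → Q* = 35.9731.
Consumer price on the demand curve at Q*: 248.18 − 2.94×35.9731 = 142.4191.

P = £142.42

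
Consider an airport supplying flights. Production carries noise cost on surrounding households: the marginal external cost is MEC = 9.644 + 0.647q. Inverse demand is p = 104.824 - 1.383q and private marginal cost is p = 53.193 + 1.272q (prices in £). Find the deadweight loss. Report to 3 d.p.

Market equilibrium (private): 53.193 + 1.272q = 104.824 - 1.383q → q_m = 19.4467.
Social marginal cost = private MC + MEC = 62.837 + 1.919q.
Set SMC = demand: 62.837 + 1.919q = 104.824 - 1.383q → q* = 12.7156.
The loss is the area between SMC and demand from q* to q_m; with linear curves that's a triangle of height MEC(q_m).
DWL = ½ × 6.7311 × 22.2260 = 74.8027.

DWL = £74.803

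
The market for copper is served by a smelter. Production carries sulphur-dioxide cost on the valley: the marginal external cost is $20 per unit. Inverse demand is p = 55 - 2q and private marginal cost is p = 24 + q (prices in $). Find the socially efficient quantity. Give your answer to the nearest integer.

q* = 4

Social marginal cost = private MC + MEC = 44 + q.
Set SMC = demand: 44 + q = 55 - 2q → q* = 3.6667.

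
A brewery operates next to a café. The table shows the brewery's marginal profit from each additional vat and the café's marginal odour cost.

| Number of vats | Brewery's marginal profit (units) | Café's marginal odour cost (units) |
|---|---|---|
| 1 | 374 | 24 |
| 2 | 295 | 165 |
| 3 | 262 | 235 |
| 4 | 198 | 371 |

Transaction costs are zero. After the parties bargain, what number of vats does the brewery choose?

Bargaining reaches the level where marginal profit last exceeds marginal odour cost.
That holds through level 3 (262 ≥ 235) but not at 4 (198 < 371).

3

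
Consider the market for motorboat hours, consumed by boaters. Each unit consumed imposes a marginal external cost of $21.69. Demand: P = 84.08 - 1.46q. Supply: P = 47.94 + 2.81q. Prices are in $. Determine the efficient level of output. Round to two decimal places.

Social marginal benefit = demand − MEC = 62.39 - 1.46q.
Set SMB = MC: 62.39 - 1.46q = 47.94 + 2.81q → q* = 3.3841.

q* = 3.38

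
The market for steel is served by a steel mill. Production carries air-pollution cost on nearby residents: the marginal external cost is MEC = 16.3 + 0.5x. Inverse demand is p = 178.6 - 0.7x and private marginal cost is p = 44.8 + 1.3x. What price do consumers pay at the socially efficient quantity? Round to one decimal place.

Social marginal cost = private MC + MEC = 61.1 + 1.8x.
Set SMC = demand: 61.1 + 1.8x = 178.6 - 0.7x → x* = 47.0000.
Consumer price on the demand curve at x*: 178.6 − 0.7×47.0000 = 145.7000.

P = 145.7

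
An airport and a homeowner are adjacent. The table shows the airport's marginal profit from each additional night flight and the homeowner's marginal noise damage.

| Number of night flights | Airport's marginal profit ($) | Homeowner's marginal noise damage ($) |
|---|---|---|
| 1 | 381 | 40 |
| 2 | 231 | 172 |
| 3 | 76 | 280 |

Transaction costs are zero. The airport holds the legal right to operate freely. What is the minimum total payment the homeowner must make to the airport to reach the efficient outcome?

$76

Left alone the airport would choose level 3 (marginal profit stays positive).
Efficient level: k* = 2 (marginal profit ≥ marginal noise damage through 2).
The homeowner must at least cover the airport's forgone profit from cutting 3→2: 76 = 76.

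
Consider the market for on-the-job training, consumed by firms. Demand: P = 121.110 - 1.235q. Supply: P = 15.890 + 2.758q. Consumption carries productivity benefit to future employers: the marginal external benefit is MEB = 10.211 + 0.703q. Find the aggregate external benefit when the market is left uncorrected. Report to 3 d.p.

Market equilibrium (private): 15.890 + 2.758q = 121.110 - 1.235q → q_m = 26.3511.
Total external benefit = ∫₀^{q_m} (10.211 + 0.703q) dq = 10.211×26.3511 + ½×0.703×26.3511² = 513.1458.

513.146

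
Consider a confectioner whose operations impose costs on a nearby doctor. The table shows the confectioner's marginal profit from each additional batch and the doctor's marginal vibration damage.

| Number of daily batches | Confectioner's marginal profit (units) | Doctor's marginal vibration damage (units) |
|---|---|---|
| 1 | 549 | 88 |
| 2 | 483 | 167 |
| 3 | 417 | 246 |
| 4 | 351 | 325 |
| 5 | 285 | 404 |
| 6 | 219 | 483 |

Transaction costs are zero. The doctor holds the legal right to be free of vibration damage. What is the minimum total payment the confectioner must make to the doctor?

Efficient level: marginal profit ≥ marginal vibration damage through level 4, so k* = 4.
With the doctor holding the right, the confectioner must at least compensate total damage at k*: 88 + 167 + 246 + 325 = 826.

826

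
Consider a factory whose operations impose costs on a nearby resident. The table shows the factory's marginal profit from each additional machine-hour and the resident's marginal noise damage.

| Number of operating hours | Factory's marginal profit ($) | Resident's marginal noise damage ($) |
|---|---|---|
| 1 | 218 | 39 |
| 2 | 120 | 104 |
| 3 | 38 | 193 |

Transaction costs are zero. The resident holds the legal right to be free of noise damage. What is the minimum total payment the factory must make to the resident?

$143

Efficient level: marginal profit ≥ marginal noise damage through level 2, so k* = 2.
With the resident holding the right, the factory must at least compensate total damage at k*: 39 + 104 = 143.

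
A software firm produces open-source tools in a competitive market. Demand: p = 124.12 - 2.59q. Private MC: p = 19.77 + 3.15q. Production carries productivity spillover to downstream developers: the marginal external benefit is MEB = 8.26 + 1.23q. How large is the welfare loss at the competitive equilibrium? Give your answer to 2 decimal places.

DWL = 103.95

Market equilibrium (private): 19.77 + 3.15q = 124.12 - 2.59q → q_m = 18.1794.
Social marginal cost = private MC − MEB = 11.51 + 1.92q.
Set SMC = demand: 11.51 + 1.92q = 124.12 - 2.59q → q* = 24.9690.
Height of the DWL triangle at q_m is demand(q_m) − SMC(q_m) = MEB(q_m) = 30.6207.
DWL = ½ × 6.7896 × 30.6207 = 103.9512.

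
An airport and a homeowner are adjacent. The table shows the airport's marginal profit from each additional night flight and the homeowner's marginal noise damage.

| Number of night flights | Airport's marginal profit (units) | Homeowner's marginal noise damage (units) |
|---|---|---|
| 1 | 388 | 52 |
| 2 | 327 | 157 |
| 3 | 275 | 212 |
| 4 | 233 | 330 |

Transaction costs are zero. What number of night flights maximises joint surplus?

3

Bargaining reaches the level where marginal profit last exceeds marginal noise damage.
That holds through level 3 (275 ≥ 212) but not at 4 (233 < 330).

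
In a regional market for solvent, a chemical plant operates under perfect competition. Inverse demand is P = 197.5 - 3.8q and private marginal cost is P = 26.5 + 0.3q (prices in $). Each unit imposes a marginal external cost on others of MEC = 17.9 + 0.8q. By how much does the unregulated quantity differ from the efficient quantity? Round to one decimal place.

10.5 units

Market equilibrium (private): 26.5 + 0.3q = 197.5 - 3.8q → q_m = 41.7073.
Social marginal cost = private MC + MEC = 44.4 + 1.1q.
Set SMC = demand: 44.4 + 1.1q = 197.5 - 3.8q → q* = 31.2449.
Gap = |41.7073 − 31.2449| = 10.4624.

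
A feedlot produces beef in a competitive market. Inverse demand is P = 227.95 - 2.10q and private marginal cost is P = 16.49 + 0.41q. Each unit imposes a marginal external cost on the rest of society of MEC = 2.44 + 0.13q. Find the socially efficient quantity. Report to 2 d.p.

q* = 79.17

Social marginal cost = private MC + MEC = 18.93 + 0.54q.
Set SMC = demand: 18.93 + 0.54q = 227.95 - 2.10q → q* = 79.1742.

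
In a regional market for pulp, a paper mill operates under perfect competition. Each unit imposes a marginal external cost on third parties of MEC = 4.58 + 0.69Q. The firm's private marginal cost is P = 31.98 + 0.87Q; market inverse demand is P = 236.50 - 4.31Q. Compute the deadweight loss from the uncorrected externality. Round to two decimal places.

Market equilibrium (private): 31.98 + 0.87Q = 236.50 - 4.31Q → Q_m = 39.4826.
Social marginal cost = private MC + MEC = 36.56 + 1.56Q.
Set SMC = demand: 36.56 + 1.56Q = 236.50 - 4.31Q → Q* = 34.0613.
The welfare-loss triangle has base |Q_m − Q*| and height MEC(Q_m) (the vertical gap between SMC and demand is zero at Q* and MEC at Q_m).
DWL = ½ × 5.4213 × 31.8230 = 86.2610.

DWL = 86.26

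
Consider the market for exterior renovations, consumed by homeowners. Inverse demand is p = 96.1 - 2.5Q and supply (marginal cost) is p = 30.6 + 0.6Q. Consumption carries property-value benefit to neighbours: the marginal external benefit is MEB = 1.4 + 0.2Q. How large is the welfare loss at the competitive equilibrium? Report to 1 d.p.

DWL = 5.5

Market equilibrium (private): 30.6 + 0.6Q = 96.1 - 2.5Q → Q_m = 21.1290.
Social marginal benefit = demand + MEB = 97.5 - 2.3Q.
Set SMB = MC: 97.5 - 2.3Q = 30.6 + 0.6Q → Q* = 23.0690.
The welfare-loss triangle has base |Q_m − Q*| and height MEB(Q_m) (the vertical gap between SMB and MC is zero at Q* and MEB at Q_m).
DWL = ½ × 1.9400 × 5.6258 = 5.4570.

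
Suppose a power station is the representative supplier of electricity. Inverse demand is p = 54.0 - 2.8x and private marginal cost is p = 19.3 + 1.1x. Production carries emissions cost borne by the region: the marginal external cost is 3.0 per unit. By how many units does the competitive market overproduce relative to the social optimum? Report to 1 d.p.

Market equilibrium (private): 19.3 + 1.1x = 54.0 - 2.8x → x_m = 8.8974.
Social marginal cost = private MC + MEC = 22.3 + 1.1x.
Set SMC = demand: 22.3 + 1.1x = 54.0 - 2.8x → x* = 8.1282.
Gap = |8.8974 − 8.1282| = 0.7692.

0.8 units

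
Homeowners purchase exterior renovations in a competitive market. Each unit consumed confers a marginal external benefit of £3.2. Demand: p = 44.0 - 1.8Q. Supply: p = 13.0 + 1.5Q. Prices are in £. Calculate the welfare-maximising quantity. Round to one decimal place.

Social marginal benefit = demand + MEB = 47.2 - 1.8Q.
Set SMB = MC: 47.2 - 1.8Q = 13.0 + 1.5Q → Q* = 10.3636.

Q* = 10.4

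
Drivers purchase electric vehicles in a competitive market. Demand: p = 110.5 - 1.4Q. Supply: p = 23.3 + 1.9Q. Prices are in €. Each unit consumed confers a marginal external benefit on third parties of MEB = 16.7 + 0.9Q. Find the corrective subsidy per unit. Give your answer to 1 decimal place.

Social marginal benefit = demand + MEB = 127.2 - 0.5Q.
Set SMB = MC: 127.2 - 0.5Q = 23.3 + 1.9Q → Q* = 43.2917.
The Pigouvian subsidy equals MEB at Q*: 16.7 + 0.9×43.2917 = 55.6625.

subsidy = €55.7 per unit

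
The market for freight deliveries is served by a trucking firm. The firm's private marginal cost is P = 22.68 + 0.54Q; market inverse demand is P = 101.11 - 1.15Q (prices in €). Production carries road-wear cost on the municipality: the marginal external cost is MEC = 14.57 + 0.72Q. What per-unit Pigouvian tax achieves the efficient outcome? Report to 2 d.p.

tax = €33.65 per unit

Social marginal cost = private MC + MEC = 37.25 + 1.26Q.
Set SMC = demand: 37.25 + 1.26Q = 101.11 - 1.15Q → Q* = 26.4979.
The Pigouvian tax equals MEC at Q*: 14.57 + 0.72×26.4979 = 33.6485.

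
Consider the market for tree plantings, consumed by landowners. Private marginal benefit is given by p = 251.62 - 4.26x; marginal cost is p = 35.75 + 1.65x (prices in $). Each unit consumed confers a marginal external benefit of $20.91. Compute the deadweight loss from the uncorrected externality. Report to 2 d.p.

Market equilibrium (private): 35.75 + 1.65x = 251.62 - 4.26x → x_m = 36.5262.
Social marginal benefit = demand + MEB = 272.53 - 4.26x.
Set SMB = MC: 272.53 - 4.26x = 35.75 + 1.65x → x* = 40.0643.
Height of the DWL triangle at x_m is SMB(x_m) − MC(x_m) = MEB(x_m) = 20.9100.
DWL = ½ × 3.5381 × 20.9100 = 36.9908.

DWL = $36.99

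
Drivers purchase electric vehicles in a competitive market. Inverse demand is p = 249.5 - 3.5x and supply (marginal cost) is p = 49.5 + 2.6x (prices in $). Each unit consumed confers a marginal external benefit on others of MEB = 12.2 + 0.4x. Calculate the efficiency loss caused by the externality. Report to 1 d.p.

Market equilibrium (private): 49.5 + 2.6x = 249.5 - 3.5x → x_m = 32.7869.
Social marginal benefit = demand + MEB = 261.7 - 3.1x.
Set SMB = MC: 261.7 - 3.1x = 49.5 + 2.6x → x* = 37.2281.
The loss is the area between SMB and MC from x* to x_m; with linear curves that's a triangle of height MEB(x_m).
DWL = ½ × 4.4412 × 25.3148 = 56.2140.

DWL = $56.2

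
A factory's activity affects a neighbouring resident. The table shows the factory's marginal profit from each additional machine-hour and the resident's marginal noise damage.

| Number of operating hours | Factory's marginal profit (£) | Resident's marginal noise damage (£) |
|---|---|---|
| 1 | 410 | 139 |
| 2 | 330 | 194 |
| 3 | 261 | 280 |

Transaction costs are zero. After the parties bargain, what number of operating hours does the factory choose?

Bargaining reaches the level where marginal profit last exceeds marginal noise damage.
That holds through level 2 (330 ≥ 194) but not at 3 (261 < 280).

2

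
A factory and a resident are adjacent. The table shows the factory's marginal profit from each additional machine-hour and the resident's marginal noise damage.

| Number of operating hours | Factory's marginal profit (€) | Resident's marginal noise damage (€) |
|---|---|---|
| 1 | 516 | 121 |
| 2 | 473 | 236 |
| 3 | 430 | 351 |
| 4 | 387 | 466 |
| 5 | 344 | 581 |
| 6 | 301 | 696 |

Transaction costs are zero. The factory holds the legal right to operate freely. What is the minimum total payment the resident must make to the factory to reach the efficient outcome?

Left alone the factory would choose level 6 (marginal profit stays positive).
Efficient level: k* = 3 (marginal profit ≥ marginal noise damage through 3).
The resident must at least cover the factory's forgone profit from cutting 6→3: 387 + 344 + 301 = 1032.

€1032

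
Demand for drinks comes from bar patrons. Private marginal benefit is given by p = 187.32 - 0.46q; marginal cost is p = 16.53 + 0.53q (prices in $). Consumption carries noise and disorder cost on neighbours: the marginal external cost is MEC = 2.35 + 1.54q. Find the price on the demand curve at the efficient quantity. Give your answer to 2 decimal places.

P = $156.69

Social marginal benefit = demand − MEC = 184.97 - 2.00q.
Set SMB = MC: 184.97 - 2.00q = 16.53 + 0.53q → q* = 66.5771.
Consumer price on the demand curve at q*: 187.32 − 0.46×66.5771 = 156.6945.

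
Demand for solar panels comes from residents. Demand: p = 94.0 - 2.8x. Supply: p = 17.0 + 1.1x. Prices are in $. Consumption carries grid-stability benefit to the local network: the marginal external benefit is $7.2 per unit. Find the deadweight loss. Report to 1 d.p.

DWL = $6.6

Market equilibrium (private): 17.0 + 1.1x = 94.0 - 2.8x → x_m = 19.7436.
Social marginal benefit = demand + MEB = 101.2 - 2.8x.
Set SMB = MC: 101.2 - 2.8x = 17.0 + 1.1x → x* = 21.5897.
Height of the DWL triangle at x_m is SMB(x_m) − MC(x_m) = MEB(x_m) = 7.2000.
DWL = ½ × 1.8461 × 7.2000 = 6.6460.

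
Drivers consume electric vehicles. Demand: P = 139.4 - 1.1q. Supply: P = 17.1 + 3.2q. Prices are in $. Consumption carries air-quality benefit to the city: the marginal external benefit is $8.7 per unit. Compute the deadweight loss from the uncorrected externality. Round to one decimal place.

DWL = $8.8

Market equilibrium (private): 17.1 + 3.2q = 139.4 - 1.1q → q_m = 28.4419.
Social marginal benefit = demand + MEB = 148.1 - 1.1q.
Set SMB = MC: 148.1 - 1.1q = 17.1 + 3.2q → q* = 30.4651.
Height of the DWL triangle at q_m is SMB(q_m) − MC(q_m) = MEB(q_m) = 8.7000.
DWL = ½ × 2.0232 × 8.7000 = 8.8009.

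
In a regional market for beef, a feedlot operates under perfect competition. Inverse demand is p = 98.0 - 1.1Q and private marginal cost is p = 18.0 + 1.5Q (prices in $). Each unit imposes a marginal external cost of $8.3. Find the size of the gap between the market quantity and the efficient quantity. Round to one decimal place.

3.2 units

Market equilibrium (private): 18.0 + 1.5Q = 98.0 - 1.1Q → Q_m = 30.7692.
Social marginal cost = private MC + MEC = 26.3 + 1.5Q.
Set SMC = demand: 26.3 + 1.5Q = 98.0 - 1.1Q → Q* = 27.5769.
Gap = |30.7692 − 27.5769| = 3.1923.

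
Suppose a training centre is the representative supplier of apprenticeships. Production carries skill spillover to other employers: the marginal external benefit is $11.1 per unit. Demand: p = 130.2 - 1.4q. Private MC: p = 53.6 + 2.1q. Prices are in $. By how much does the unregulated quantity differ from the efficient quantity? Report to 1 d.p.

Market equilibrium (private): 53.6 + 2.1q = 130.2 - 1.4q → q_m = 21.8857.
Social marginal cost = private MC − MEB = 42.5 + 2.1q.
Set SMC = demand: 42.5 + 2.1q = 130.2 - 1.4q → q* = 25.0571.
Gap = |21.8857 − 25.0571| = 3.1714.

3.2 units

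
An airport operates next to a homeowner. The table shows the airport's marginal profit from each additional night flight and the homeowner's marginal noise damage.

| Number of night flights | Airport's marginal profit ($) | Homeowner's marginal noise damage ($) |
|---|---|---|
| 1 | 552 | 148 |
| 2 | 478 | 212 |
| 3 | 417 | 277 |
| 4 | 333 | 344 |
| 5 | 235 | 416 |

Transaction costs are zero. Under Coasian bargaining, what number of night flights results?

3

Bargaining reaches the level where marginal profit last exceeds marginal noise damage.
That holds through level 3 (417 ≥ 277) but not at 4 (333 < 344).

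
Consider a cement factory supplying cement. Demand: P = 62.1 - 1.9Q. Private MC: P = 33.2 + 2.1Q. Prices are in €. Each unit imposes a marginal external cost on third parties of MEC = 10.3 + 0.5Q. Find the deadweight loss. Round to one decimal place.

DWL = €21.5

Market equilibrium (private): 33.2 + 2.1Q = 62.1 - 1.9Q → Q_m = 7.2250.
Social marginal cost = private MC + MEC = 43.5 + 2.6Q.
Set SMC = demand: 43.5 + 2.6Q = 62.1 - 1.9Q → Q* = 4.1333.
The loss is the area between SMC and demand from Q* to Q_m; with linear curves that's a triangle of height MEC(Q_m).
DWL = ½ × 3.0917 × 13.9125 = 21.5066.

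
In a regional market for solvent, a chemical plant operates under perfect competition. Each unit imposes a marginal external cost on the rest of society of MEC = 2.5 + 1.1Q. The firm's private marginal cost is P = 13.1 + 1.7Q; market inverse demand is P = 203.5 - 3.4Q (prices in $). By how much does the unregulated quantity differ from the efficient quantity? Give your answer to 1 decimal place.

7.0 units

Market equilibrium (private): 13.1 + 1.7Q = 203.5 - 3.4Q → Q_m = 37.3333.
Social marginal cost = private MC + MEC = 15.6 + 2.8Q.
Set SMC = demand: 15.6 + 2.8Q = 203.5 - 3.4Q → Q* = 30.3065.
Gap = |37.3333 − 30.3065| = 7.0268.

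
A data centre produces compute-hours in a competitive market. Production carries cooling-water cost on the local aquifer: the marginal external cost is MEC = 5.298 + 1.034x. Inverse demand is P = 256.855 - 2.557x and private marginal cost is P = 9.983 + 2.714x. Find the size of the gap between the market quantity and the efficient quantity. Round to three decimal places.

8.521 units

Market equilibrium (private): 9.983 + 2.714x = 256.855 - 2.557x → x_m = 46.8359.
Social marginal cost = private MC + MEC = 15.281 + 3.748x.
Set SMC = demand: 15.281 + 3.748x = 256.855 - 2.557x → x* = 38.3147.
Gap = |46.8359 − 38.3147| = 8.5212.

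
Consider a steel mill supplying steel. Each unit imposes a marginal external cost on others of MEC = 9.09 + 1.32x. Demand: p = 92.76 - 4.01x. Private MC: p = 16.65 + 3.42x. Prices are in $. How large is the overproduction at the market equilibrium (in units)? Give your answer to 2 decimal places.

2.58 units

Market equilibrium (private): 16.65 + 3.42x = 92.76 - 4.01x → x_m = 10.2436.
Social marginal cost = private MC + MEC = 25.74 + 4.74x.
Set SMC = demand: 25.74 + 4.74x = 92.76 - 4.01x → x* = 7.6594.
Gap = |10.2436 − 7.6594| = 2.5842.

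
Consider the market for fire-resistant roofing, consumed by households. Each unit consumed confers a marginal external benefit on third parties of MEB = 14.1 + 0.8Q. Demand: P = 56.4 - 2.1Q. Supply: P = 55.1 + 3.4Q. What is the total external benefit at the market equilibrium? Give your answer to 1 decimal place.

3.4

Market equilibrium (private): 55.1 + 3.4Q = 56.4 - 2.1Q → Q_m = 0.2364.
Total external benefit = ∫₀^{Q_m} (14.1 + 0.8Q) dQ = 14.1×0.2364 + ½×0.8×0.2364² = 3.3556.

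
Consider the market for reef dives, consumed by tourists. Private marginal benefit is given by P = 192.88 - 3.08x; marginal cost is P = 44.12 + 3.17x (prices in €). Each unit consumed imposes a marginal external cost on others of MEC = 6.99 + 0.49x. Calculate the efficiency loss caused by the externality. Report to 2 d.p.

DWL = €25.81

Market equilibrium (private): 44.12 + 3.17x = 192.88 - 3.08x → x_m = 23.8016.
Social marginal benefit = demand − MEC = 185.89 - 3.57x.
Set SMB = MC: 185.89 - 3.57x = 44.12 + 3.17x → x* = 21.0341.
The loss is the area between SMB and MC from x* to x_m; with linear curves that's a triangle of height MEC(x_m).
DWL = ½ × 2.7675 × 18.6528 = 25.8108.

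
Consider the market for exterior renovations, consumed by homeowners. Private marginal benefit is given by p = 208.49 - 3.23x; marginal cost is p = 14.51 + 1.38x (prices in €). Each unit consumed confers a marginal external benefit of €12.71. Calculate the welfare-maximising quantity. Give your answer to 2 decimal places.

Social marginal benefit = demand + MEB = 221.20 - 3.23x.
Set SMB = MC: 221.20 - 3.23x = 14.51 + 1.38x → x* = 44.8351.

x* = 44.84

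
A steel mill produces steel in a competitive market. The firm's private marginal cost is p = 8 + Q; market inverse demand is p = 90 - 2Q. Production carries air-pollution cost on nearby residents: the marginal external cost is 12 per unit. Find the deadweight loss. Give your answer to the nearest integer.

DWL = 24

Market equilibrium (private): 8 + Q = 90 - 2Q → Q_m = 27.3333.
Social marginal cost = private MC + MEC = 20 + Q.
Set SMC = demand: 20 + Q = 90 - 2Q → Q* = 23.3333.
Height of the DWL triangle at Q_m is SMC(Q_m) − demand(Q_m) = MEC(Q_m) = 12.0000.
DWL = ½ × 4.0000 × 12.0000 = 24.0000.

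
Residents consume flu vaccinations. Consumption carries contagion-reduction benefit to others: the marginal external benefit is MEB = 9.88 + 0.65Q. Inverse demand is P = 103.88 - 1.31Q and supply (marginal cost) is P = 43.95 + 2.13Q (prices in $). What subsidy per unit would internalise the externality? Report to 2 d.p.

subsidy = $26.14 per unit

Social marginal benefit = demand + MEB = 113.76 - 0.66Q.
Set SMB = MC: 113.76 - 0.66Q = 43.95 + 2.13Q → Q* = 25.0215.
The Pigouvian subsidy equals MEB at Q*: 9.88 + 0.65×25.0215 = 26.1440.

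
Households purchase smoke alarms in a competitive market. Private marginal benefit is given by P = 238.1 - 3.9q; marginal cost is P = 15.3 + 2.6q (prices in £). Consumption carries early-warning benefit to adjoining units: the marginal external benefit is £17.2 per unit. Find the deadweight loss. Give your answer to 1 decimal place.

DWL = £22.8

Market equilibrium (private): 15.3 + 2.6q = 238.1 - 3.9q → q_m = 34.2769.
Social marginal benefit = demand + MEB = 255.3 - 3.9q.
Set SMB = MC: 255.3 - 3.9q = 15.3 + 2.6q → q* = 36.9231.
Height of the DWL triangle at q_m is SMB(q_m) − MC(q_m) = MEB(q_m) = 17.2000.
DWL = ½ × 2.6462 × 17.2000 = 22.7573.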